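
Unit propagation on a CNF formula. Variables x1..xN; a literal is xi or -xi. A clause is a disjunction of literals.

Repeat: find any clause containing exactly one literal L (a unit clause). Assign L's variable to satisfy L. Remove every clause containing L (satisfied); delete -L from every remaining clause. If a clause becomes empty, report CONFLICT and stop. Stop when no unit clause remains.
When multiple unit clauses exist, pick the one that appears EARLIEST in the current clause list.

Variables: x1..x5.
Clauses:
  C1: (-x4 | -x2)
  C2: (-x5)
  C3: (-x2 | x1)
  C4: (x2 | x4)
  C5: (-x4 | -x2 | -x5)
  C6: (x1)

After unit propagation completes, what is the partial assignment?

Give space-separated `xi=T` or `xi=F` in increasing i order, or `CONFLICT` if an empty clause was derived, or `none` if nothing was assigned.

unit clause [-5] forces x5=F; simplify:
  satisfied 2 clause(s); 4 remain; assigned so far: [5]
unit clause [1] forces x1=T; simplify:
  satisfied 2 clause(s); 2 remain; assigned so far: [1, 5]

Answer: x1=T x5=F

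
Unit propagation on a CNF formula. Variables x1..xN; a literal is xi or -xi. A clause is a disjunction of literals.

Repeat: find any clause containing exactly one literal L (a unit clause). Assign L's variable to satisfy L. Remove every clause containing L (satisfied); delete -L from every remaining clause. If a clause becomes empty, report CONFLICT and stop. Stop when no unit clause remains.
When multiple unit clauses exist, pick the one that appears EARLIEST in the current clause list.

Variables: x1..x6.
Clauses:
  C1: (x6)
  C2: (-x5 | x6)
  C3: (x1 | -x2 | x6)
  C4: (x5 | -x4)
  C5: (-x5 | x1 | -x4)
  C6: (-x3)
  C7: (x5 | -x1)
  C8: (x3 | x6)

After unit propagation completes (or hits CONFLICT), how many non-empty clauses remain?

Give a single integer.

Answer: 3

Derivation:
unit clause [6] forces x6=T; simplify:
  satisfied 4 clause(s); 4 remain; assigned so far: [6]
unit clause [-3] forces x3=F; simplify:
  satisfied 1 clause(s); 3 remain; assigned so far: [3, 6]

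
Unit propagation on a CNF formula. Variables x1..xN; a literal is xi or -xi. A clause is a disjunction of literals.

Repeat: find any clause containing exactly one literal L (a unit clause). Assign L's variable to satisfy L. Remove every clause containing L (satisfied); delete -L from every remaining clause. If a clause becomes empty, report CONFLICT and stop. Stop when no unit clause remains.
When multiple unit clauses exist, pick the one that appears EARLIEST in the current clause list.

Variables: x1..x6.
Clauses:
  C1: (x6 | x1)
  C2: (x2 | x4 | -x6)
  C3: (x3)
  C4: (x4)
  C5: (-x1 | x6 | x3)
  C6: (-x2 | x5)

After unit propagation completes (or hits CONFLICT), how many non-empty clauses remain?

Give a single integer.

unit clause [3] forces x3=T; simplify:
  satisfied 2 clause(s); 4 remain; assigned so far: [3]
unit clause [4] forces x4=T; simplify:
  satisfied 2 clause(s); 2 remain; assigned so far: [3, 4]

Answer: 2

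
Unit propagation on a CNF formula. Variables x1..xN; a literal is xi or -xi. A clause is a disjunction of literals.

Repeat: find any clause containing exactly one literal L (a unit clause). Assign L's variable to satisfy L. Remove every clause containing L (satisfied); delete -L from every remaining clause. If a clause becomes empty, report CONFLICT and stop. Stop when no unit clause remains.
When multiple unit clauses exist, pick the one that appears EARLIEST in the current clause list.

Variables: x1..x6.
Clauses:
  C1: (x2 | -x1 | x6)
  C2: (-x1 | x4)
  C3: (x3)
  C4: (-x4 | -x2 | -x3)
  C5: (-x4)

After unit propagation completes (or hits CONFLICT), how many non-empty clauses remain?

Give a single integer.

Answer: 0

Derivation:
unit clause [3] forces x3=T; simplify:
  drop -3 from [-4, -2, -3] -> [-4, -2]
  satisfied 1 clause(s); 4 remain; assigned so far: [3]
unit clause [-4] forces x4=F; simplify:
  drop 4 from [-1, 4] -> [-1]
  satisfied 2 clause(s); 2 remain; assigned so far: [3, 4]
unit clause [-1] forces x1=F; simplify:
  satisfied 2 clause(s); 0 remain; assigned so far: [1, 3, 4]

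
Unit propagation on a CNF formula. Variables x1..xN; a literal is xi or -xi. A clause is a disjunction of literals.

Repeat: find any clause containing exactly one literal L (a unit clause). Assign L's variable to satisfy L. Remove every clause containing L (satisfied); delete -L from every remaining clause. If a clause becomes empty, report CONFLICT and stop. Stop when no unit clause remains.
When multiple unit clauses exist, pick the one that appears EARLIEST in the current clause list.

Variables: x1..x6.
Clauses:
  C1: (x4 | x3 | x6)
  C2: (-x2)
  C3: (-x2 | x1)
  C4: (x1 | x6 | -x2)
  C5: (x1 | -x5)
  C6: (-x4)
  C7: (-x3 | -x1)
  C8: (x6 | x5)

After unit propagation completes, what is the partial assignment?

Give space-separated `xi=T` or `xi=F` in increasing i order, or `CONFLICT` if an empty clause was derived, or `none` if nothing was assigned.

unit clause [-2] forces x2=F; simplify:
  satisfied 3 clause(s); 5 remain; assigned so far: [2]
unit clause [-4] forces x4=F; simplify:
  drop 4 from [4, 3, 6] -> [3, 6]
  satisfied 1 clause(s); 4 remain; assigned so far: [2, 4]

Answer: x2=F x4=F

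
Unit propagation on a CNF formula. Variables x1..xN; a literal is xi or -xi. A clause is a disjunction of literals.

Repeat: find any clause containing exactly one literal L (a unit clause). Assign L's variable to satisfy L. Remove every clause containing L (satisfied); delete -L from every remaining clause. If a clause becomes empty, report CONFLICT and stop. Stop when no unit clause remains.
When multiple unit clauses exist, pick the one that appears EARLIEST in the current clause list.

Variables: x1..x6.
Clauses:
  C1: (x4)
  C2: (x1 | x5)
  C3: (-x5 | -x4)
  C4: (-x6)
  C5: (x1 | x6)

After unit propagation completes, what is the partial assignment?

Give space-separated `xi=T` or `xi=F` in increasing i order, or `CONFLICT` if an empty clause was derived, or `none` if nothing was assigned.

unit clause [4] forces x4=T; simplify:
  drop -4 from [-5, -4] -> [-5]
  satisfied 1 clause(s); 4 remain; assigned so far: [4]
unit clause [-5] forces x5=F; simplify:
  drop 5 from [1, 5] -> [1]
  satisfied 1 clause(s); 3 remain; assigned so far: [4, 5]
unit clause [1] forces x1=T; simplify:
  satisfied 2 clause(s); 1 remain; assigned so far: [1, 4, 5]
unit clause [-6] forces x6=F; simplify:
  satisfied 1 clause(s); 0 remain; assigned so far: [1, 4, 5, 6]

Answer: x1=T x4=T x5=F x6=F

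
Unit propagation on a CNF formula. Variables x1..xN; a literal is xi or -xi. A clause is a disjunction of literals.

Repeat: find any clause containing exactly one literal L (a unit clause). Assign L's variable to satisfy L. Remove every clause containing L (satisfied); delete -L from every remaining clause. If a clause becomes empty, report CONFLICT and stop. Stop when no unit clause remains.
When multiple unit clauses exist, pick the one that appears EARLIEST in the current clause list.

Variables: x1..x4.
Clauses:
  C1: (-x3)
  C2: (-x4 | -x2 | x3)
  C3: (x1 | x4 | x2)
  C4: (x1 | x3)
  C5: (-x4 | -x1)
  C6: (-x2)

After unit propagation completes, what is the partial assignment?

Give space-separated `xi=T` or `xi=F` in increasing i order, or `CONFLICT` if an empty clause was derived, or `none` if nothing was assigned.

Answer: x1=T x2=F x3=F x4=F

Derivation:
unit clause [-3] forces x3=F; simplify:
  drop 3 from [-4, -2, 3] -> [-4, -2]
  drop 3 from [1, 3] -> [1]
  satisfied 1 clause(s); 5 remain; assigned so far: [3]
unit clause [1] forces x1=T; simplify:
  drop -1 from [-4, -1] -> [-4]
  satisfied 2 clause(s); 3 remain; assigned so far: [1, 3]
unit clause [-4] forces x4=F; simplify:
  satisfied 2 clause(s); 1 remain; assigned so far: [1, 3, 4]
unit clause [-2] forces x2=F; simplify:
  satisfied 1 clause(s); 0 remain; assigned so far: [1, 2, 3, 4]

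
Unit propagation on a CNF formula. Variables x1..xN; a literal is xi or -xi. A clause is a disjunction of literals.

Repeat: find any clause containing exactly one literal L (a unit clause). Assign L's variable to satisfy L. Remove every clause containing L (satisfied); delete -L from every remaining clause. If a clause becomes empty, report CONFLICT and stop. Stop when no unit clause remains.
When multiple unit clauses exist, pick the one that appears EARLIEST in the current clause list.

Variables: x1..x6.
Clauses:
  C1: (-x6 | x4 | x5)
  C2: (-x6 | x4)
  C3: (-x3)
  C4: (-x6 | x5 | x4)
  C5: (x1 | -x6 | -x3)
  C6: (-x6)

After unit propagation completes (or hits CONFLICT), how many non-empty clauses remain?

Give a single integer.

unit clause [-3] forces x3=F; simplify:
  satisfied 2 clause(s); 4 remain; assigned so far: [3]
unit clause [-6] forces x6=F; simplify:
  satisfied 4 clause(s); 0 remain; assigned so far: [3, 6]

Answer: 0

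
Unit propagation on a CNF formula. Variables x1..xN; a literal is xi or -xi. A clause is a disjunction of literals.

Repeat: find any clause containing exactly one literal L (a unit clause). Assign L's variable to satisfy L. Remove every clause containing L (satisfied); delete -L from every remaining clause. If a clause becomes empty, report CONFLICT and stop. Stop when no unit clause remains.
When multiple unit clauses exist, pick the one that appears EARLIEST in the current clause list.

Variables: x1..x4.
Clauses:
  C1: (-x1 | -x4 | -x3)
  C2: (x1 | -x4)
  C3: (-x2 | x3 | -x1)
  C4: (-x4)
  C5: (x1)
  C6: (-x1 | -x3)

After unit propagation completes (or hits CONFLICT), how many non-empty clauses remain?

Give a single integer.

Answer: 0

Derivation:
unit clause [-4] forces x4=F; simplify:
  satisfied 3 clause(s); 3 remain; assigned so far: [4]
unit clause [1] forces x1=T; simplify:
  drop -1 from [-2, 3, -1] -> [-2, 3]
  drop -1 from [-1, -3] -> [-3]
  satisfied 1 clause(s); 2 remain; assigned so far: [1, 4]
unit clause [-3] forces x3=F; simplify:
  drop 3 from [-2, 3] -> [-2]
  satisfied 1 clause(s); 1 remain; assigned so far: [1, 3, 4]
unit clause [-2] forces x2=F; simplify:
  satisfied 1 clause(s); 0 remain; assigned so far: [1, 2, 3, 4]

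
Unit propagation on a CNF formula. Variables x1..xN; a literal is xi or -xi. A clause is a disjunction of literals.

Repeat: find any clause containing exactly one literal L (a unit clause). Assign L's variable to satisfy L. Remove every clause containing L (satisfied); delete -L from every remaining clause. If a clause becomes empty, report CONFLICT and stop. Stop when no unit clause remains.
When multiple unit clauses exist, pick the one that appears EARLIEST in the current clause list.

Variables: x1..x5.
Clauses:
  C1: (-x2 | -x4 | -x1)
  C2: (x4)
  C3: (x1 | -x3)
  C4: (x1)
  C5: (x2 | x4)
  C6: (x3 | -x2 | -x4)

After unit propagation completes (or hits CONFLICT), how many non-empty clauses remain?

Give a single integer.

unit clause [4] forces x4=T; simplify:
  drop -4 from [-2, -4, -1] -> [-2, -1]
  drop -4 from [3, -2, -4] -> [3, -2]
  satisfied 2 clause(s); 4 remain; assigned so far: [4]
unit clause [1] forces x1=T; simplify:
  drop -1 from [-2, -1] -> [-2]
  satisfied 2 clause(s); 2 remain; assigned so far: [1, 4]
unit clause [-2] forces x2=F; simplify:
  satisfied 2 clause(s); 0 remain; assigned so far: [1, 2, 4]

Answer: 0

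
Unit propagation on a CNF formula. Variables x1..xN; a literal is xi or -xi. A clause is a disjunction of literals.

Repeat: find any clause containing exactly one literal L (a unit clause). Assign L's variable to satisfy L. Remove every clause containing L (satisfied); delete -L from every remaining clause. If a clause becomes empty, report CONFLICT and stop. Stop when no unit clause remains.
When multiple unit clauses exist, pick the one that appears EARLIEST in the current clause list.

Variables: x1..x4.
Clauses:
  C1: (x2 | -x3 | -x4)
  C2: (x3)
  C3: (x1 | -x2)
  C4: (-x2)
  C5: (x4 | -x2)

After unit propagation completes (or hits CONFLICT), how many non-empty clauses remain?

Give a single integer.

Answer: 0

Derivation:
unit clause [3] forces x3=T; simplify:
  drop -3 from [2, -3, -4] -> [2, -4]
  satisfied 1 clause(s); 4 remain; assigned so far: [3]
unit clause [-2] forces x2=F; simplify:
  drop 2 from [2, -4] -> [-4]
  satisfied 3 clause(s); 1 remain; assigned so far: [2, 3]
unit clause [-4] forces x4=F; simplify:
  satisfied 1 clause(s); 0 remain; assigned so far: [2, 3, 4]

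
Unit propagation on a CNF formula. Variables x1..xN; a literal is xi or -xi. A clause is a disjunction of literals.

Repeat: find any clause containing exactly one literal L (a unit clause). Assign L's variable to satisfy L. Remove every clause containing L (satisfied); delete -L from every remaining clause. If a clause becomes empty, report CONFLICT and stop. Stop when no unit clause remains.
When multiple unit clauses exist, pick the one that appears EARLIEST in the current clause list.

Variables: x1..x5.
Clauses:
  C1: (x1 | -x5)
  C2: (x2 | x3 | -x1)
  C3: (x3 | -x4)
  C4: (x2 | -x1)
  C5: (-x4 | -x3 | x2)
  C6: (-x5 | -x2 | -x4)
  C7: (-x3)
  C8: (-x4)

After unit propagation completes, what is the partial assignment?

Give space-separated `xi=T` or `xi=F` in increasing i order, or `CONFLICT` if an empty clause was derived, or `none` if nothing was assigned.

unit clause [-3] forces x3=F; simplify:
  drop 3 from [2, 3, -1] -> [2, -1]
  drop 3 from [3, -4] -> [-4]
  satisfied 2 clause(s); 6 remain; assigned so far: [3]
unit clause [-4] forces x4=F; simplify:
  satisfied 3 clause(s); 3 remain; assigned so far: [3, 4]

Answer: x3=F x4=F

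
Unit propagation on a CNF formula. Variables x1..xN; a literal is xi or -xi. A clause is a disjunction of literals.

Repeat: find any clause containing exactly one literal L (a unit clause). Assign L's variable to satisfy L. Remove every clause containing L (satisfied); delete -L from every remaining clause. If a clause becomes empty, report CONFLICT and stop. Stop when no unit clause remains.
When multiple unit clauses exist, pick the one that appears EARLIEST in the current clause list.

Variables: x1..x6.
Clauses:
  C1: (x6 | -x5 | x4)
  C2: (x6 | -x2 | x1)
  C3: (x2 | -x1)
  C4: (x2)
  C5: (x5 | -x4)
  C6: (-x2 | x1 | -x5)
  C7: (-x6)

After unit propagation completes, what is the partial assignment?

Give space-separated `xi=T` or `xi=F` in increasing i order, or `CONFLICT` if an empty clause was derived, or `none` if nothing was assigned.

unit clause [2] forces x2=T; simplify:
  drop -2 from [6, -2, 1] -> [6, 1]
  drop -2 from [-2, 1, -5] -> [1, -5]
  satisfied 2 clause(s); 5 remain; assigned so far: [2]
unit clause [-6] forces x6=F; simplify:
  drop 6 from [6, -5, 4] -> [-5, 4]
  drop 6 from [6, 1] -> [1]
  satisfied 1 clause(s); 4 remain; assigned so far: [2, 6]
unit clause [1] forces x1=T; simplify:
  satisfied 2 clause(s); 2 remain; assigned so far: [1, 2, 6]

Answer: x1=T x2=T x6=F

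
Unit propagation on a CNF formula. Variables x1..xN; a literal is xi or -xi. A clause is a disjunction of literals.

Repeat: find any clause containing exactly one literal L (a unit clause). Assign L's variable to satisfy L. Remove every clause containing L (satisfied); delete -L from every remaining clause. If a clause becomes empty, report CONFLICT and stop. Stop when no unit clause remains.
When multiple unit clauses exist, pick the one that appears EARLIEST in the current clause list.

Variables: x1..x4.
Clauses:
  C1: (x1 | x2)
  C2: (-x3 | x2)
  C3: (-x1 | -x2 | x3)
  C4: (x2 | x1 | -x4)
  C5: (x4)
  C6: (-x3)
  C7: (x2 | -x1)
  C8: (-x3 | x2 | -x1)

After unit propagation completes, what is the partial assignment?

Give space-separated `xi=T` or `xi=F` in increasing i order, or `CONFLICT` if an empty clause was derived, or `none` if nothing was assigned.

Answer: x3=F x4=T

Derivation:
unit clause [4] forces x4=T; simplify:
  drop -4 from [2, 1, -4] -> [2, 1]
  satisfied 1 clause(s); 7 remain; assigned so far: [4]
unit clause [-3] forces x3=F; simplify:
  drop 3 from [-1, -2, 3] -> [-1, -2]
  satisfied 3 clause(s); 4 remain; assigned so far: [3, 4]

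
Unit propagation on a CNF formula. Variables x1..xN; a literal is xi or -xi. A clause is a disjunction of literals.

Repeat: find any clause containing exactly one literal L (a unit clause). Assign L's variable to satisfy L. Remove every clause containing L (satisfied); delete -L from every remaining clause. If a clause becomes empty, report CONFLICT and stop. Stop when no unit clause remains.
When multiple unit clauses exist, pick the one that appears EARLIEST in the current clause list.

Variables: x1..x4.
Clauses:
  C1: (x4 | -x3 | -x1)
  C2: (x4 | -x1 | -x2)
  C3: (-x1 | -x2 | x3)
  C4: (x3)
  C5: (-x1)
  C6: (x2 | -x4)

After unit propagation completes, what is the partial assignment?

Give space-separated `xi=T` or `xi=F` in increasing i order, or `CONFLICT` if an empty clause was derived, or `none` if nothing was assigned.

unit clause [3] forces x3=T; simplify:
  drop -3 from [4, -3, -1] -> [4, -1]
  satisfied 2 clause(s); 4 remain; assigned so far: [3]
unit clause [-1] forces x1=F; simplify:
  satisfied 3 clause(s); 1 remain; assigned so far: [1, 3]

Answer: x1=F x3=T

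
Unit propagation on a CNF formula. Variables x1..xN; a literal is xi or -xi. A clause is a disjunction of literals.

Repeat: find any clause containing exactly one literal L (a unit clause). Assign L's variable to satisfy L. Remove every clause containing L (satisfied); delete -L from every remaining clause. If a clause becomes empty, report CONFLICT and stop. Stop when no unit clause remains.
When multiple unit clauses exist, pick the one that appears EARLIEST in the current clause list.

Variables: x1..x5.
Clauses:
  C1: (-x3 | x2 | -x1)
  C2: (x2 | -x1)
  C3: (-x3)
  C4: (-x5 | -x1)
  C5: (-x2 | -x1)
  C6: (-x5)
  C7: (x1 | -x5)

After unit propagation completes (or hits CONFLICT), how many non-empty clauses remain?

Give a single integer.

unit clause [-3] forces x3=F; simplify:
  satisfied 2 clause(s); 5 remain; assigned so far: [3]
unit clause [-5] forces x5=F; simplify:
  satisfied 3 clause(s); 2 remain; assigned so far: [3, 5]

Answer: 2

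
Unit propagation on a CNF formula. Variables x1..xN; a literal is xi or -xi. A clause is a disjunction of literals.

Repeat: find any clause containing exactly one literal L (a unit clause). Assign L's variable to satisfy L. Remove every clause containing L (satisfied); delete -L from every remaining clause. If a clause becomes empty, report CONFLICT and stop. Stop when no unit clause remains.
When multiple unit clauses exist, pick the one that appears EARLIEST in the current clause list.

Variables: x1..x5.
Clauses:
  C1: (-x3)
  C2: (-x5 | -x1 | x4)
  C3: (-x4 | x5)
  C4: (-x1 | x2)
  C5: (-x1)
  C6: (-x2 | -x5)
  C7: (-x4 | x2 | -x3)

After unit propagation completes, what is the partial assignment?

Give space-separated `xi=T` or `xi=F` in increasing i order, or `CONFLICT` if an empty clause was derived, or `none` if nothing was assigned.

unit clause [-3] forces x3=F; simplify:
  satisfied 2 clause(s); 5 remain; assigned so far: [3]
unit clause [-1] forces x1=F; simplify:
  satisfied 3 clause(s); 2 remain; assigned so far: [1, 3]

Answer: x1=F x3=F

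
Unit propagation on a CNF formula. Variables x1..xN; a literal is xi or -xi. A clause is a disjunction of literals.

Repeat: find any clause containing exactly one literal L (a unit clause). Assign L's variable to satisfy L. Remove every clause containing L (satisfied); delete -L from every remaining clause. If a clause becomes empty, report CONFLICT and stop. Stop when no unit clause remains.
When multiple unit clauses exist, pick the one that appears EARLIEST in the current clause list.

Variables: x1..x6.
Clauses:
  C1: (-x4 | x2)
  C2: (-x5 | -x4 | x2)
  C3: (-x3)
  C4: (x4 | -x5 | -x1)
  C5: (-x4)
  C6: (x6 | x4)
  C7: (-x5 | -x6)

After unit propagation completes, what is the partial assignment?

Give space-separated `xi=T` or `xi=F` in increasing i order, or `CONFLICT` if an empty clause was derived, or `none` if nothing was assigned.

unit clause [-3] forces x3=F; simplify:
  satisfied 1 clause(s); 6 remain; assigned so far: [3]
unit clause [-4] forces x4=F; simplify:
  drop 4 from [4, -5, -1] -> [-5, -1]
  drop 4 from [6, 4] -> [6]
  satisfied 3 clause(s); 3 remain; assigned so far: [3, 4]
unit clause [6] forces x6=T; simplify:
  drop -6 from [-5, -6] -> [-5]
  satisfied 1 clause(s); 2 remain; assigned so far: [3, 4, 6]
unit clause [-5] forces x5=F; simplify:
  satisfied 2 clause(s); 0 remain; assigned so far: [3, 4, 5, 6]

Answer: x3=F x4=F x5=F x6=T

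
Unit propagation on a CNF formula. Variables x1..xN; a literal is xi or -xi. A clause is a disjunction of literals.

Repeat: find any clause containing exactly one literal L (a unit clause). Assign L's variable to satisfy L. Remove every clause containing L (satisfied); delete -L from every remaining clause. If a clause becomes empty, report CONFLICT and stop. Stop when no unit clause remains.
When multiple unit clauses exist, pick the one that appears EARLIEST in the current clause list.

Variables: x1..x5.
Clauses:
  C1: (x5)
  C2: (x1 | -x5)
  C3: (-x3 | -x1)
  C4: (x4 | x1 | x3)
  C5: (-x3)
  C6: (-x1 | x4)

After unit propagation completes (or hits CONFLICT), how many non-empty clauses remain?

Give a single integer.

unit clause [5] forces x5=T; simplify:
  drop -5 from [1, -5] -> [1]
  satisfied 1 clause(s); 5 remain; assigned so far: [5]
unit clause [1] forces x1=T; simplify:
  drop -1 from [-3, -1] -> [-3]
  drop -1 from [-1, 4] -> [4]
  satisfied 2 clause(s); 3 remain; assigned so far: [1, 5]
unit clause [-3] forces x3=F; simplify:
  satisfied 2 clause(s); 1 remain; assigned so far: [1, 3, 5]
unit clause [4] forces x4=T; simplify:
  satisfied 1 clause(s); 0 remain; assigned so far: [1, 3, 4, 5]

Answer: 0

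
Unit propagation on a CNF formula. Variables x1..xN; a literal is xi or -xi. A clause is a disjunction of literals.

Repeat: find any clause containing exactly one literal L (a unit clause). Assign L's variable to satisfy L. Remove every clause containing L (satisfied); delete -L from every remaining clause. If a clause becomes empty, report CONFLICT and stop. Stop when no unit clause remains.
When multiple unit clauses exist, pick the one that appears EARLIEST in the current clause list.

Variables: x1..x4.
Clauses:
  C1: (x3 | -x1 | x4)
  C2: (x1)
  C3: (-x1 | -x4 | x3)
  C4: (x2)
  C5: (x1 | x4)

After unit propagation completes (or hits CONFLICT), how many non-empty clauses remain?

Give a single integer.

unit clause [1] forces x1=T; simplify:
  drop -1 from [3, -1, 4] -> [3, 4]
  drop -1 from [-1, -4, 3] -> [-4, 3]
  satisfied 2 clause(s); 3 remain; assigned so far: [1]
unit clause [2] forces x2=T; simplify:
  satisfied 1 clause(s); 2 remain; assigned so far: [1, 2]

Answer: 2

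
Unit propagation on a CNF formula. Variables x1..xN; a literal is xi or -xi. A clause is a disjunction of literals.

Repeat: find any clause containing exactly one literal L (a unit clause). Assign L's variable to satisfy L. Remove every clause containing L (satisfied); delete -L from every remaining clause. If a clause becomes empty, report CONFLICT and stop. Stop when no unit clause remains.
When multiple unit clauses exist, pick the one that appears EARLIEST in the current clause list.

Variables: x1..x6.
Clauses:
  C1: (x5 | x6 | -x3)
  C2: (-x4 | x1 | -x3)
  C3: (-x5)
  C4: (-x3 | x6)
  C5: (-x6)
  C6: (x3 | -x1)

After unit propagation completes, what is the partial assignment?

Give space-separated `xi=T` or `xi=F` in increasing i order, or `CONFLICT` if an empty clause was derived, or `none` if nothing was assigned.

Answer: x1=F x3=F x5=F x6=F

Derivation:
unit clause [-5] forces x5=F; simplify:
  drop 5 from [5, 6, -3] -> [6, -3]
  satisfied 1 clause(s); 5 remain; assigned so far: [5]
unit clause [-6] forces x6=F; simplify:
  drop 6 from [6, -3] -> [-3]
  drop 6 from [-3, 6] -> [-3]
  satisfied 1 clause(s); 4 remain; assigned so far: [5, 6]
unit clause [-3] forces x3=F; simplify:
  drop 3 from [3, -1] -> [-1]
  satisfied 3 clause(s); 1 remain; assigned so far: [3, 5, 6]
unit clause [-1] forces x1=F; simplify:
  satisfied 1 clause(s); 0 remain; assigned so far: [1, 3, 5, 6]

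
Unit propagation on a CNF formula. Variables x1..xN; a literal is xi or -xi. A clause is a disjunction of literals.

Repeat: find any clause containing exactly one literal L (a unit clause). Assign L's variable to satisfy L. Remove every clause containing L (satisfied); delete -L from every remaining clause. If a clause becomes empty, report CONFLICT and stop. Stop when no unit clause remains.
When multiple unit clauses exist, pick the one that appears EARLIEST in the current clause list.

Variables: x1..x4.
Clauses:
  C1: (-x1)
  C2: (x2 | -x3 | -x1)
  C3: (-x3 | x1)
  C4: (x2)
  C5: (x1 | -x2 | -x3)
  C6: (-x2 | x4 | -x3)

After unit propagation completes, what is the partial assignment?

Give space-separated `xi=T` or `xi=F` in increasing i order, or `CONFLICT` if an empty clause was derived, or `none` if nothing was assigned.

Answer: x1=F x2=T x3=F

Derivation:
unit clause [-1] forces x1=F; simplify:
  drop 1 from [-3, 1] -> [-3]
  drop 1 from [1, -2, -3] -> [-2, -3]
  satisfied 2 clause(s); 4 remain; assigned so far: [1]
unit clause [-3] forces x3=F; simplify:
  satisfied 3 clause(s); 1 remain; assigned so far: [1, 3]
unit clause [2] forces x2=T; simplify:
  satisfied 1 clause(s); 0 remain; assigned so far: [1, 2, 3]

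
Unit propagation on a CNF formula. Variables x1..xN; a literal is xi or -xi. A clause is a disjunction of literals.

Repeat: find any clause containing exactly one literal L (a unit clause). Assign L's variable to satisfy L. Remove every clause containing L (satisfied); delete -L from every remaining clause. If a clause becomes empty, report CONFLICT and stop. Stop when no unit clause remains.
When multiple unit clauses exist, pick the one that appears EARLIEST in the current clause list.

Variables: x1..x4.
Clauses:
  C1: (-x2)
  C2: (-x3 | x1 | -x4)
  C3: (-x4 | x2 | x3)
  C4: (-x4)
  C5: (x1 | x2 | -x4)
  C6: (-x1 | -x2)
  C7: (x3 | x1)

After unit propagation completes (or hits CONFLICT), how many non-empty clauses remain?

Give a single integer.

Answer: 1

Derivation:
unit clause [-2] forces x2=F; simplify:
  drop 2 from [-4, 2, 3] -> [-4, 3]
  drop 2 from [1, 2, -4] -> [1, -4]
  satisfied 2 clause(s); 5 remain; assigned so far: [2]
unit clause [-4] forces x4=F; simplify:
  satisfied 4 clause(s); 1 remain; assigned so far: [2, 4]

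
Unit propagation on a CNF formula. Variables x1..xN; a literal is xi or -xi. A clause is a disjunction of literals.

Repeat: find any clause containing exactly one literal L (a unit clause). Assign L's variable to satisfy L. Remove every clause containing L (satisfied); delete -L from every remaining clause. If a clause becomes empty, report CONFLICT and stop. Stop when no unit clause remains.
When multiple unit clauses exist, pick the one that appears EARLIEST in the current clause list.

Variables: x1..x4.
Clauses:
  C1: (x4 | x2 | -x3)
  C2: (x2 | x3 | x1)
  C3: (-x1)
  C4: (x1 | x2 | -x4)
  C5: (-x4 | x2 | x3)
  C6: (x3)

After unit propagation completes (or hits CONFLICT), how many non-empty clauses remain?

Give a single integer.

Answer: 2

Derivation:
unit clause [-1] forces x1=F; simplify:
  drop 1 from [2, 3, 1] -> [2, 3]
  drop 1 from [1, 2, -4] -> [2, -4]
  satisfied 1 clause(s); 5 remain; assigned so far: [1]
unit clause [3] forces x3=T; simplify:
  drop -3 from [4, 2, -3] -> [4, 2]
  satisfied 3 clause(s); 2 remain; assigned so far: [1, 3]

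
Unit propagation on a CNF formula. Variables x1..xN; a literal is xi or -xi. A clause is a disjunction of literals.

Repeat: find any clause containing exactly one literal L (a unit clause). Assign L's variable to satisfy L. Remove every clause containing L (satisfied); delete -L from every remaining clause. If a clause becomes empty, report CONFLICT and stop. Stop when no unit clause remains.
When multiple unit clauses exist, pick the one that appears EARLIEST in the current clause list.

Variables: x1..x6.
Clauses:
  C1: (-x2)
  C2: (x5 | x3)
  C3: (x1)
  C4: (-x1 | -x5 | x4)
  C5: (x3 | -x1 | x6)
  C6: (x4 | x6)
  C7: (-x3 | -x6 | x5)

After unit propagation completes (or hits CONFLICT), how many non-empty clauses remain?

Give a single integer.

Answer: 5

Derivation:
unit clause [-2] forces x2=F; simplify:
  satisfied 1 clause(s); 6 remain; assigned so far: [2]
unit clause [1] forces x1=T; simplify:
  drop -1 from [-1, -5, 4] -> [-5, 4]
  drop -1 from [3, -1, 6] -> [3, 6]
  satisfied 1 clause(s); 5 remain; assigned so far: [1, 2]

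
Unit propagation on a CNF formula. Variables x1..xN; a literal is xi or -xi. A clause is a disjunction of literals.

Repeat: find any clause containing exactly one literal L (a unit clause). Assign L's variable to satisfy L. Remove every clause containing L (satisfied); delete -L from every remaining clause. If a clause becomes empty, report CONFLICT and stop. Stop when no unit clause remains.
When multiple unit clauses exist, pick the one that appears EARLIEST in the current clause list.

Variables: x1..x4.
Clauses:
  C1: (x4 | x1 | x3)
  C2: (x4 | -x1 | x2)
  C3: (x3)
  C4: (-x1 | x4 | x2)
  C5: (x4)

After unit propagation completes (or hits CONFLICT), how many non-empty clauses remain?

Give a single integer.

unit clause [3] forces x3=T; simplify:
  satisfied 2 clause(s); 3 remain; assigned so far: [3]
unit clause [4] forces x4=T; simplify:
  satisfied 3 clause(s); 0 remain; assigned so far: [3, 4]

Answer: 0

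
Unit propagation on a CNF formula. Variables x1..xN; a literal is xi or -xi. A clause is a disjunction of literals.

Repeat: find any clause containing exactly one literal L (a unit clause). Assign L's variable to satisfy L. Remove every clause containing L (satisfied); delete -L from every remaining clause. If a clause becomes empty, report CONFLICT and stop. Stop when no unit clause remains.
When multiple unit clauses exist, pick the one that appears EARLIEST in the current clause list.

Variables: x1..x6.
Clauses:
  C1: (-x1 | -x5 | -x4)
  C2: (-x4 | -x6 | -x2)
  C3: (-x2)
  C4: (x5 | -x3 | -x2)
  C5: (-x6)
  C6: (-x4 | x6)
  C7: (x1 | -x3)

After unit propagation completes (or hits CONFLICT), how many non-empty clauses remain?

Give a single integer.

unit clause [-2] forces x2=F; simplify:
  satisfied 3 clause(s); 4 remain; assigned so far: [2]
unit clause [-6] forces x6=F; simplify:
  drop 6 from [-4, 6] -> [-4]
  satisfied 1 clause(s); 3 remain; assigned so far: [2, 6]
unit clause [-4] forces x4=F; simplify:
  satisfied 2 clause(s); 1 remain; assigned so far: [2, 4, 6]

Answer: 1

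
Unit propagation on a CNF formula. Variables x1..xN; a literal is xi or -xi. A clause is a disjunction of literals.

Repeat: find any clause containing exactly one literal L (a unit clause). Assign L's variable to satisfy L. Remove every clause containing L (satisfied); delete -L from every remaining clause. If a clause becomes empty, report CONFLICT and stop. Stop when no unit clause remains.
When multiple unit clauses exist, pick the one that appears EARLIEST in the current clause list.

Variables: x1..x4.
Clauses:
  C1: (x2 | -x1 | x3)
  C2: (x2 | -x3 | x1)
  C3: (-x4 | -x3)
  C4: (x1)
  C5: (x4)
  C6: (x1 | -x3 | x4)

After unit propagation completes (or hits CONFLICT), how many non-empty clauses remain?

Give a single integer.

Answer: 0

Derivation:
unit clause [1] forces x1=T; simplify:
  drop -1 from [2, -1, 3] -> [2, 3]
  satisfied 3 clause(s); 3 remain; assigned so far: [1]
unit clause [4] forces x4=T; simplify:
  drop -4 from [-4, -3] -> [-3]
  satisfied 1 clause(s); 2 remain; assigned so far: [1, 4]
unit clause [-3] forces x3=F; simplify:
  drop 3 from [2, 3] -> [2]
  satisfied 1 clause(s); 1 remain; assigned so far: [1, 3, 4]
unit clause [2] forces x2=T; simplify:
  satisfied 1 clause(s); 0 remain; assigned so far: [1, 2, 3, 4]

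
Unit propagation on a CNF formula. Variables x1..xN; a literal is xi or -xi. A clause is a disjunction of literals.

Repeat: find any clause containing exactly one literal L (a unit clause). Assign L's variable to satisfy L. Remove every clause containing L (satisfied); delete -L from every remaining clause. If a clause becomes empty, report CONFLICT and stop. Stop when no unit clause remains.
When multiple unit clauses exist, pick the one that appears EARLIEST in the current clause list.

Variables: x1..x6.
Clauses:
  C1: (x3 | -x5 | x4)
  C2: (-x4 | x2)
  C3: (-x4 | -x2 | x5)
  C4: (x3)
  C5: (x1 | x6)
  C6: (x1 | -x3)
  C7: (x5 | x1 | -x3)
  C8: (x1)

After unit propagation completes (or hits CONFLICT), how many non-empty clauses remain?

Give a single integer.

Answer: 2

Derivation:
unit clause [3] forces x3=T; simplify:
  drop -3 from [1, -3] -> [1]
  drop -3 from [5, 1, -3] -> [5, 1]
  satisfied 2 clause(s); 6 remain; assigned so far: [3]
unit clause [1] forces x1=T; simplify:
  satisfied 4 clause(s); 2 remain; assigned so far: [1, 3]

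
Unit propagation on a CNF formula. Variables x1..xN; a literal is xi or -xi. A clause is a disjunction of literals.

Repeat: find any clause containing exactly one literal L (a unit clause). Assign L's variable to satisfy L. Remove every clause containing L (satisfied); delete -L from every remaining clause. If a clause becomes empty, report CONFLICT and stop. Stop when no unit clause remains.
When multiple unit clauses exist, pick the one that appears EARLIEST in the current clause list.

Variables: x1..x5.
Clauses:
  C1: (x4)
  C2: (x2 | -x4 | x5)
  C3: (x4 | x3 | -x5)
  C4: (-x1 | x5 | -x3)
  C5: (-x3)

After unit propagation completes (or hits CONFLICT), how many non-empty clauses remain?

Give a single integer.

Answer: 1

Derivation:
unit clause [4] forces x4=T; simplify:
  drop -4 from [2, -4, 5] -> [2, 5]
  satisfied 2 clause(s); 3 remain; assigned so far: [4]
unit clause [-3] forces x3=F; simplify:
  satisfied 2 clause(s); 1 remain; assigned so far: [3, 4]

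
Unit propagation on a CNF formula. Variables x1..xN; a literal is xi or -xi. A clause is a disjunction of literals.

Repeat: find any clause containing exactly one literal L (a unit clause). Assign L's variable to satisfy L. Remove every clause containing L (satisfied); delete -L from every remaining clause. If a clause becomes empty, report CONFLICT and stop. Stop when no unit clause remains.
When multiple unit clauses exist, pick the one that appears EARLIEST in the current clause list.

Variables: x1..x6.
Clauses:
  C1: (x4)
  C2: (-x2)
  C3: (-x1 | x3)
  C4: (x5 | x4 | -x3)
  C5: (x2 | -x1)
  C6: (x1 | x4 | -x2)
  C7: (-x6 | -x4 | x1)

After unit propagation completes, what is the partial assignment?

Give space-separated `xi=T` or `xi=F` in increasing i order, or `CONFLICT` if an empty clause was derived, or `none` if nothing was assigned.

unit clause [4] forces x4=T; simplify:
  drop -4 from [-6, -4, 1] -> [-6, 1]
  satisfied 3 clause(s); 4 remain; assigned so far: [4]
unit clause [-2] forces x2=F; simplify:
  drop 2 from [2, -1] -> [-1]
  satisfied 1 clause(s); 3 remain; assigned so far: [2, 4]
unit clause [-1] forces x1=F; simplify:
  drop 1 from [-6, 1] -> [-6]
  satisfied 2 clause(s); 1 remain; assigned so far: [1, 2, 4]
unit clause [-6] forces x6=F; simplify:
  satisfied 1 clause(s); 0 remain; assigned so far: [1, 2, 4, 6]

Answer: x1=F x2=F x4=T x6=F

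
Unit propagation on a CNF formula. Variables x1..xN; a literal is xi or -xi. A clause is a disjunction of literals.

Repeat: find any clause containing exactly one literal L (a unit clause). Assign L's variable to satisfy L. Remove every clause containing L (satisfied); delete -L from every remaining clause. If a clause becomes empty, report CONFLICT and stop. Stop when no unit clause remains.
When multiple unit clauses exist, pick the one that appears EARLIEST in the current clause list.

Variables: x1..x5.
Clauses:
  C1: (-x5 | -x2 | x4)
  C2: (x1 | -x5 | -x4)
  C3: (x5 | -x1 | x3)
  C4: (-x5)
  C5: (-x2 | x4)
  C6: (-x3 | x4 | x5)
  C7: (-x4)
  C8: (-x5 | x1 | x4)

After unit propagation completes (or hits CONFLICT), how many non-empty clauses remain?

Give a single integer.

Answer: 0

Derivation:
unit clause [-5] forces x5=F; simplify:
  drop 5 from [5, -1, 3] -> [-1, 3]
  drop 5 from [-3, 4, 5] -> [-3, 4]
  satisfied 4 clause(s); 4 remain; assigned so far: [5]
unit clause [-4] forces x4=F; simplify:
  drop 4 from [-2, 4] -> [-2]
  drop 4 from [-3, 4] -> [-3]
  satisfied 1 clause(s); 3 remain; assigned so far: [4, 5]
unit clause [-2] forces x2=F; simplify:
  satisfied 1 clause(s); 2 remain; assigned so far: [2, 4, 5]
unit clause [-3] forces x3=F; simplify:
  drop 3 from [-1, 3] -> [-1]
  satisfied 1 clause(s); 1 remain; assigned so far: [2, 3, 4, 5]
unit clause [-1] forces x1=F; simplify:
  satisfied 1 clause(s); 0 remain; assigned so far: [1, 2, 3, 4, 5]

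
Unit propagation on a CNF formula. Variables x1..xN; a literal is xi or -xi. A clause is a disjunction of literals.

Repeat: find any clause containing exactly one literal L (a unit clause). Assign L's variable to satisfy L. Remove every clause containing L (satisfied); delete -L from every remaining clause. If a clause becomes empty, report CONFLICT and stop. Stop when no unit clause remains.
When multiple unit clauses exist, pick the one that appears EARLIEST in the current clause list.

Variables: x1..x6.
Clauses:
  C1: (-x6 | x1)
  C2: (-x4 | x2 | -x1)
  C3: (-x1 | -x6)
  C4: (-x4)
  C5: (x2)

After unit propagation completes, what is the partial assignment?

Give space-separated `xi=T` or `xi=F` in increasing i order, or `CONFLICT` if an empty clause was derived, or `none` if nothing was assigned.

unit clause [-4] forces x4=F; simplify:
  satisfied 2 clause(s); 3 remain; assigned so far: [4]
unit clause [2] forces x2=T; simplify:
  satisfied 1 clause(s); 2 remain; assigned so far: [2, 4]

Answer: x2=T x4=F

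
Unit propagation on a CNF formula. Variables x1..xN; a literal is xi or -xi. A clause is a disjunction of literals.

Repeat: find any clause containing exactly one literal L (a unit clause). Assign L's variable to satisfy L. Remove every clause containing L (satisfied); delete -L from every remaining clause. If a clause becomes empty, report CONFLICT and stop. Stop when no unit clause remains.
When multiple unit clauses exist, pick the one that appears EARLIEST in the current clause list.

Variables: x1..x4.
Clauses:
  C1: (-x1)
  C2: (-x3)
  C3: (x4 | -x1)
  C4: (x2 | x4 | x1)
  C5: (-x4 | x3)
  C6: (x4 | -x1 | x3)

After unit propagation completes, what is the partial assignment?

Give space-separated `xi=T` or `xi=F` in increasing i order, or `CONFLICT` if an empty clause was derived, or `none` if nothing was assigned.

unit clause [-1] forces x1=F; simplify:
  drop 1 from [2, 4, 1] -> [2, 4]
  satisfied 3 clause(s); 3 remain; assigned so far: [1]
unit clause [-3] forces x3=F; simplify:
  drop 3 from [-4, 3] -> [-4]
  satisfied 1 clause(s); 2 remain; assigned so far: [1, 3]
unit clause [-4] forces x4=F; simplify:
  drop 4 from [2, 4] -> [2]
  satisfied 1 clause(s); 1 remain; assigned so far: [1, 3, 4]
unit clause [2] forces x2=T; simplify:
  satisfied 1 clause(s); 0 remain; assigned so far: [1, 2, 3, 4]

Answer: x1=F x2=T x3=F x4=F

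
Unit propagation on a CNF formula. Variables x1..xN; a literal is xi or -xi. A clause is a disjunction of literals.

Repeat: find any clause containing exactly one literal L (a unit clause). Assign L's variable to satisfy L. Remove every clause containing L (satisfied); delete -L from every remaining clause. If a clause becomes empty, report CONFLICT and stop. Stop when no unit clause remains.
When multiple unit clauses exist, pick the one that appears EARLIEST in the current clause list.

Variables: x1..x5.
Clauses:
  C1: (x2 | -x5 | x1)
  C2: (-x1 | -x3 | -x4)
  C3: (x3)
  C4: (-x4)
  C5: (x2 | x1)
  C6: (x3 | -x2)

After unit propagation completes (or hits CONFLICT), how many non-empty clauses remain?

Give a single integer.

Answer: 2

Derivation:
unit clause [3] forces x3=T; simplify:
  drop -3 from [-1, -3, -4] -> [-1, -4]
  satisfied 2 clause(s); 4 remain; assigned so far: [3]
unit clause [-4] forces x4=F; simplify:
  satisfied 2 clause(s); 2 remain; assigned so far: [3, 4]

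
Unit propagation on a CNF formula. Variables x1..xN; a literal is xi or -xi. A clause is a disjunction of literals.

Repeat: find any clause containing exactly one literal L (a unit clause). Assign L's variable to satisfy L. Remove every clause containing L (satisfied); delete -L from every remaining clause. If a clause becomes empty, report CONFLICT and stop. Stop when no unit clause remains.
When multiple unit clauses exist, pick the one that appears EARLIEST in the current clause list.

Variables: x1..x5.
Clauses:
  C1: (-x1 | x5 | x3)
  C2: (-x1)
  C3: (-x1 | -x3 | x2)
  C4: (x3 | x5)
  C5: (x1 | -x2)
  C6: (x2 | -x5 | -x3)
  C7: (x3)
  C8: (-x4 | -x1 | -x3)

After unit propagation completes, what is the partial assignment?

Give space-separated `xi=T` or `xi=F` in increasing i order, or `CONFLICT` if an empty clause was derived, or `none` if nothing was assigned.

unit clause [-1] forces x1=F; simplify:
  drop 1 from [1, -2] -> [-2]
  satisfied 4 clause(s); 4 remain; assigned so far: [1]
unit clause [-2] forces x2=F; simplify:
  drop 2 from [2, -5, -3] -> [-5, -3]
  satisfied 1 clause(s); 3 remain; assigned so far: [1, 2]
unit clause [3] forces x3=T; simplify:
  drop -3 from [-5, -3] -> [-5]
  satisfied 2 clause(s); 1 remain; assigned so far: [1, 2, 3]
unit clause [-5] forces x5=F; simplify:
  satisfied 1 clause(s); 0 remain; assigned so far: [1, 2, 3, 5]

Answer: x1=F x2=F x3=T x5=F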